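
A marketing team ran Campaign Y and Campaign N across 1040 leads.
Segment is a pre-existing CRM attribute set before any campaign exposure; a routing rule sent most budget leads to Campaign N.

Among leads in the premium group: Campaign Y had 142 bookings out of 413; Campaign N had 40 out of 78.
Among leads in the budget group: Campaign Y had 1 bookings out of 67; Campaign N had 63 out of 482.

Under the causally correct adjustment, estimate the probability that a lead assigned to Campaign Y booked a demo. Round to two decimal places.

Campaign N is higher inside every customer segment stratum but Campaign Y is higher in aggregate. Whether to stratify depends on how customer segment relates to the campaign.
Customer segment satisfies the back-door criterion: it is not a descendant of the campaign, and it blocks the spurious path from campaign to outcome. Adjusting for it (i.e., using the within-customer segment rates) gives the causal effect.
Standardising Campaign Y to the population customer segment mix: 0.472·142/413 + 0.528·1/67 = 0.170.

0.17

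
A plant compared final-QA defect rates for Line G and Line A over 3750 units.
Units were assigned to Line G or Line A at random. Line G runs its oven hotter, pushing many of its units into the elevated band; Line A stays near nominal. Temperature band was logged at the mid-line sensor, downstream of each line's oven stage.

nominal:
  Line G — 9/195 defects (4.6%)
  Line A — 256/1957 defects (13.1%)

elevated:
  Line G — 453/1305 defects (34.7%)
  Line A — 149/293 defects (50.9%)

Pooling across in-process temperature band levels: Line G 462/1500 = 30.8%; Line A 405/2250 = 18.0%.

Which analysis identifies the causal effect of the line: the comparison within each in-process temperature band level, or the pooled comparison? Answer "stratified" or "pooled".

The in-process temperature band-specific comparison favours Line G throughout, but the pooled figures favour Line A. The question is whether to condition on in-process temperature band.
In-process temperature band is recorded after the line and is itself shifted by it — it sits on the causal path from line to outcome. Conditioning on a mediator would strip out part of the effect we want; the pooled comparison gives the total causal effect.
Pooled: Line G 30.8% vs Line A 18.0%; Line A is lower overall.

pooled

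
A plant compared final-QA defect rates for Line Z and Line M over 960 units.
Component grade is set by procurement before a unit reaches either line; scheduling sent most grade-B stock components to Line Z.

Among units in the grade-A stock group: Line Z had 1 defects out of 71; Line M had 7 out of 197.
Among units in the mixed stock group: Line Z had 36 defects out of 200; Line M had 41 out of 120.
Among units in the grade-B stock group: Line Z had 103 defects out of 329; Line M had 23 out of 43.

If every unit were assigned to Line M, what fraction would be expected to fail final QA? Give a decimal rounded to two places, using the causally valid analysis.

0.33

Nothing the line does changes component grade; the imbalance is an allocation artefact. With component grade also predicting the outcome, the pooled figure is confounded, and the within-stratum comparison is the causal one.
Standardising Line M to the population component grade mix: 0.279·7/197 + 0.333·41/120 + 0.388·23/43 = 0.331.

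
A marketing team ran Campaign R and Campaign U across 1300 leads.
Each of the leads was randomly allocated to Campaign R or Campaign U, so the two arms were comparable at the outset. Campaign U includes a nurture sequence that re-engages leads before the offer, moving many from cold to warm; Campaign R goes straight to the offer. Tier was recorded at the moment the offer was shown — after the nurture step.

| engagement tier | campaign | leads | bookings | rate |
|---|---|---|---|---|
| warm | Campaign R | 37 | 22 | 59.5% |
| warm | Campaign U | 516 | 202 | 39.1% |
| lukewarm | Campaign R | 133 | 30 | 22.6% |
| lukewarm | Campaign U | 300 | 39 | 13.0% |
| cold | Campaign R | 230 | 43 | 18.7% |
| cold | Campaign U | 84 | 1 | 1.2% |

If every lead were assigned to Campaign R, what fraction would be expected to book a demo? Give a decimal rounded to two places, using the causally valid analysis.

Campaign R is higher inside every engagement tier stratum but Campaign U is higher in aggregate. Whether to stratify depends on how engagement tier relates to the campaign.
Engagement tier here is a post-treatment variable shaped by the campaign; conditioning on it would introduce bias rather than remove it. The overall comparison is the causal one.
So P(outcome | do(Campaign R)) is just the pooled rate for Campaign R: 95/400 = 0.237.

0.24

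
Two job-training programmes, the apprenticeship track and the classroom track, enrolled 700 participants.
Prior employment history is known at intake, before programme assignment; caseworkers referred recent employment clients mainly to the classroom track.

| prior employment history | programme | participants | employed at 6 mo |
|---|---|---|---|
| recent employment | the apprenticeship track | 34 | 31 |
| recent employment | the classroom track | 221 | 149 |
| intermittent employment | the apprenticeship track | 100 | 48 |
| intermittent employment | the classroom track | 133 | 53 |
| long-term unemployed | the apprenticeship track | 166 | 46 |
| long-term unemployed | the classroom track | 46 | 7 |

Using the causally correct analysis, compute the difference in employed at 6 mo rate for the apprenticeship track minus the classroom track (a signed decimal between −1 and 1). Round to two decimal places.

The prior employment history-specific comparison favours the apprenticeship track throughout, but the pooled figures favour the classroom track. The question is whether to condition on prior employment history.
Prior employment history differs across programmes for reasons unrelated to any effect of the programme itself, and it separately predicts the outcome — a classic confounder. We must compare within prior employment history levels.
Adjusting over the population distribution of prior employment history: 0.364·(0.912−0.674) + 0.333·(0.480−0.398) + 0.303·(0.277−0.152) = +0.152.

+0.15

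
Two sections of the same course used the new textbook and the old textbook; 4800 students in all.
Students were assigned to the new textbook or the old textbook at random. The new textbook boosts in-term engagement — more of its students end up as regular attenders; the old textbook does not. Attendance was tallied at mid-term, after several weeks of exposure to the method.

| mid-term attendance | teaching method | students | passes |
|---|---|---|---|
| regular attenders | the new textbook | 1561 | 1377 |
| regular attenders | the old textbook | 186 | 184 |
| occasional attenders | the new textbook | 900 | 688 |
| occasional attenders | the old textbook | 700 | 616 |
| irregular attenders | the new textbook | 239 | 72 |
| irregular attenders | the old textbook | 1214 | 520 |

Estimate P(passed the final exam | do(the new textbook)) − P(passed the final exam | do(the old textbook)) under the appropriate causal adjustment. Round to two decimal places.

+0.16

Mid-term attendance is recorded after the teaching method and is itself shifted by it — it sits on the causal path from teaching method to outcome. Conditioning on a mediator would strip out part of the effect we want; the pooled comparison gives the total causal effect.
The causal difference is the pooled difference: 0.791 − 0.629 = +0.163.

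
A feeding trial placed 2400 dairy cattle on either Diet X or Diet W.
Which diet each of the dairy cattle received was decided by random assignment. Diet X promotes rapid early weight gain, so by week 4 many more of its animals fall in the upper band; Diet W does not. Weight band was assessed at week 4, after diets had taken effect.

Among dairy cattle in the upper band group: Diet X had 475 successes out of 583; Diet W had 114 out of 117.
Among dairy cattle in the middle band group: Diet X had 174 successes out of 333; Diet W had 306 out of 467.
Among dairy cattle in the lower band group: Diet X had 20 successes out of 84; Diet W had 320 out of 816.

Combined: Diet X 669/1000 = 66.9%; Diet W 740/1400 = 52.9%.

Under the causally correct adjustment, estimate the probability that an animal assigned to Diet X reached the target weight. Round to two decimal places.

0.67

The week-4 weight band-specific comparison favours Diet W throughout, but the pooled figures favour Diet X. The question is whether to condition on week-4 weight band.
Week-4 weight band here is a post-treatment variable shaped by the diet; conditioning on it would introduce bias rather than remove it. The overall comparison is the causal one.
So P(outcome | do(Diet X)) is just the pooled rate for Diet X: 669/1000 = 0.669.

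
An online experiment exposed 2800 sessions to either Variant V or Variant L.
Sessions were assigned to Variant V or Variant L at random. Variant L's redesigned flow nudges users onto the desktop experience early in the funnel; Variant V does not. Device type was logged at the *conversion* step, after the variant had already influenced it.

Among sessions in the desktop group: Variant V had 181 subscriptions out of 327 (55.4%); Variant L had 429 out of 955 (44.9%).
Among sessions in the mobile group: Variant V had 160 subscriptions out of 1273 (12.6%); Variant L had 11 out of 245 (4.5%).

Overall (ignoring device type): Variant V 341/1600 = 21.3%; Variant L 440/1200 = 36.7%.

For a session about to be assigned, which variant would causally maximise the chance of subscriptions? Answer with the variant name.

Variant L

The device type-specific comparison favours Variant V throughout, but the pooled figures favour Variant L. The question is whether to condition on device type.
Device type lies on the pathway variant → device type → outcome, so adjusting for it blocks the indirect effect. For the total causal effect of variant, use the unadjusted pooled rates.
Pooled: Variant V 21.3% vs Variant L 36.7%; Variant L is higher overall.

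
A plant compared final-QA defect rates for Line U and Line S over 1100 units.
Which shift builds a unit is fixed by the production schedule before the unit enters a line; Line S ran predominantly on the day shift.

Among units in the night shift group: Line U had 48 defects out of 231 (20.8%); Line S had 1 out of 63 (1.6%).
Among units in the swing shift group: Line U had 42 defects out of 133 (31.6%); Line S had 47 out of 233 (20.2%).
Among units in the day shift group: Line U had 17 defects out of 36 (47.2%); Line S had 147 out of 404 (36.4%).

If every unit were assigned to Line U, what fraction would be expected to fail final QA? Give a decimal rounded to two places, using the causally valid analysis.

Here shift is a common cause — it drives both which line a case falls under and the outcome. The crude comparison mixes populations; the stratum-specific rates are the causally relevant ones.
Standardising Line U to the population shift mix: 0.267·48/231 + 0.333·42/133 + 0.400·17/36 = 0.349.

0.35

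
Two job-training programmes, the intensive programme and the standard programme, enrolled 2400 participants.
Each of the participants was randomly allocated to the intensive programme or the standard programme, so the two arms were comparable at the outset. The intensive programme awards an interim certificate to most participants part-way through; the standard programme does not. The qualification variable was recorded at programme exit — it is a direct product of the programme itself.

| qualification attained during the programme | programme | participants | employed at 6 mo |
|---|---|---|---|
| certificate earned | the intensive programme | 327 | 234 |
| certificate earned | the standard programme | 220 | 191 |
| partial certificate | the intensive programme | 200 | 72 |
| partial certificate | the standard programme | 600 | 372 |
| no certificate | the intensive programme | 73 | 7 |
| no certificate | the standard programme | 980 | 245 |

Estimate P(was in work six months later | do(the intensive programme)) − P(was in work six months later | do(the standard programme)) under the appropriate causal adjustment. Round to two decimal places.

+0.07

Stratifying would compare programmes among participants the programmes themselves sorted into qualification attained during the programme groups — a form of selection on an intermediate. The unconditioned pooled rates give the total causal effect.
The causal difference is the pooled difference: 0.522 − 0.449 = +0.073.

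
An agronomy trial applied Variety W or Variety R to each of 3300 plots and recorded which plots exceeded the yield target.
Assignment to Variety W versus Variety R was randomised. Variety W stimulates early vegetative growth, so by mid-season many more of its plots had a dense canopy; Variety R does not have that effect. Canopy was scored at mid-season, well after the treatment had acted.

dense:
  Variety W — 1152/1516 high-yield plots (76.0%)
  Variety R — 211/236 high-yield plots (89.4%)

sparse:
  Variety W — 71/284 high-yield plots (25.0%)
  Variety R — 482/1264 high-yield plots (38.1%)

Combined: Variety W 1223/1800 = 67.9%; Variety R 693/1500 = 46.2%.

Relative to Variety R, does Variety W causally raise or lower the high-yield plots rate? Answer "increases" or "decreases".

Stratifying would compare varietys among plots the varietys themselves sorted into mid-season canopy groups — a form of selection on an intermediate. The unconditioned pooled rates give the total causal effect.
Pooled: Variety W 67.9% vs Variety R 46.2%; Variety W is higher overall.

increases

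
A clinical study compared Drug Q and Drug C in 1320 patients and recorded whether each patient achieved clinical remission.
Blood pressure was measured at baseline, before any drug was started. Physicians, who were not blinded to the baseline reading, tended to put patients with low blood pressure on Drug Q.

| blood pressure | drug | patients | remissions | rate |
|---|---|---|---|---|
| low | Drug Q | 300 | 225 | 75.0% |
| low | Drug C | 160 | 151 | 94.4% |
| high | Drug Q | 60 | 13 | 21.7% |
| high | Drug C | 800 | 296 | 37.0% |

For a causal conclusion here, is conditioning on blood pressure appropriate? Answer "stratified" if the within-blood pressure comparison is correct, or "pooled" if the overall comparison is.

Drug C is higher inside every blood pressure stratum but Drug Q is higher in aggregate. Whether to stratify depends on how blood pressure relates to the drug.
Blood pressure is set before the drug has any effect — it is not caused by the drug — and it independently drives the outcome. That makes it a confounder, so the causal comparison is within blood pressure levels.
Within each level — low: 75.0% vs 94.4%; high: 21.7% vs 37.0% — Drug C is higher every time.

stratified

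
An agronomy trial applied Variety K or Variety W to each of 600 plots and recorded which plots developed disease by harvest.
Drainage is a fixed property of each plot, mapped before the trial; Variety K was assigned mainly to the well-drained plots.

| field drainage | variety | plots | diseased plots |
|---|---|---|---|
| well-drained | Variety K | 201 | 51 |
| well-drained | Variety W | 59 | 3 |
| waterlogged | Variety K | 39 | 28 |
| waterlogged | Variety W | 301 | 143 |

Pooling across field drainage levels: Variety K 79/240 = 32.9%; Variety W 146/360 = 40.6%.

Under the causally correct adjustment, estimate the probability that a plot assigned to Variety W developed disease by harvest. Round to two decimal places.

0.29

Since field drainage is a pre-existing factor (not a product of the variety) and it affects the outcome on its own, it is a confounder. The stratified rates, not the pooled rate, identify the causal effect.
Standardising Variety W to the population field drainage mix: 0.433·3/59 + 0.567·143/301 = 0.291.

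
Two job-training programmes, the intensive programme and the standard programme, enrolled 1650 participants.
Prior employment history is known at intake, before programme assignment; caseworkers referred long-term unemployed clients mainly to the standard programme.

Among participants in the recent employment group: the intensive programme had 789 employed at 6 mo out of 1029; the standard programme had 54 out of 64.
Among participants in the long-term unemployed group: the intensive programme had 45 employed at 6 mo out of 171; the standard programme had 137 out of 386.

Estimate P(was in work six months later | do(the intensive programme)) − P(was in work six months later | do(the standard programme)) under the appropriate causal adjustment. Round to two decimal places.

Prior employment history satisfies the back-door criterion: it is not a descendant of the programme, and it blocks the spurious path from programme to outcome. Adjusting for it (i.e., using the within-prior employment history rates) gives the causal effect.
Adjusting over the population distribution of prior employment history: 0.662·(0.767−0.844) + 0.338·(0.263−0.355) = -0.082.

-0.08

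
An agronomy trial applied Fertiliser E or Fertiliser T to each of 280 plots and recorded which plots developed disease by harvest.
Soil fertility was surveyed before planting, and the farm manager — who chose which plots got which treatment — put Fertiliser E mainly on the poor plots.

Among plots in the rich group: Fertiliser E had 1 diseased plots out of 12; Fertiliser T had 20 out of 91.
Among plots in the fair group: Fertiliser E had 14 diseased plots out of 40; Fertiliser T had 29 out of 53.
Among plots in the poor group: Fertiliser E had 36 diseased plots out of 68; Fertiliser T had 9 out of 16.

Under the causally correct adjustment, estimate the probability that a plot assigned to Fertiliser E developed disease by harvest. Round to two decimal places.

0.31

Within every soil fertility level Fertiliser E has the lower rate, yet pooled Fertiliser T does — Simpson's reversal.
Soil fertility differs across fertilisers for reasons unrelated to any effect of the fertiliser itself, and it separately predicts the outcome — a classic confounder. We must compare within soil fertility levels.
Standardising Fertiliser E to the population soil fertility mix: 0.368·1/12 + 0.332·14/40 + 0.300·36/68 = 0.306.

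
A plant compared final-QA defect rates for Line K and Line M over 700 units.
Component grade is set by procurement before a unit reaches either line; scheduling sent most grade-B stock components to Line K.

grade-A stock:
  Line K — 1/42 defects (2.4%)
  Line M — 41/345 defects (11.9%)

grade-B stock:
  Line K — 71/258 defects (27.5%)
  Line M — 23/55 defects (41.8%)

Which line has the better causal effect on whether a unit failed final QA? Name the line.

Line K

Line K is lower inside every component grade stratum but Line M is lower in aggregate. Whether to stratify depends on how component grade relates to the line.
Nothing the line does changes component grade; the imbalance is an allocation artefact. With component grade also predicting the outcome, the pooled figure is confounded, and the within-stratum comparison is the causal one.
Within each level — grade-A stock: 2.4% vs 11.9%; grade-B stock: 27.5% vs 41.8% — Line K is lower every time.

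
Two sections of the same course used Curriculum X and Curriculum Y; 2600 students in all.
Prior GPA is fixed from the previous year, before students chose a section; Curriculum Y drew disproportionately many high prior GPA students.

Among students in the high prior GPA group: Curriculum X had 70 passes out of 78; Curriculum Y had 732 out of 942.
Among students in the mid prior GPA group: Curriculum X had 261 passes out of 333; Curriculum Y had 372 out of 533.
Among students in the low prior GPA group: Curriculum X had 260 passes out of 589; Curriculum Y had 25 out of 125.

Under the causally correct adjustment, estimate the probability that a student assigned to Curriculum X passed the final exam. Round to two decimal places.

0.73

Here prior GPA band is a common cause — it drives both which teaching method a case falls under and the outcome. The crude comparison mixes populations; the stratum-specific rates are the causally relevant ones.
Standardising Curriculum X to the population prior GPA band mix: 0.392·70/78 + 0.333·261/333 + 0.275·260/589 = 0.734.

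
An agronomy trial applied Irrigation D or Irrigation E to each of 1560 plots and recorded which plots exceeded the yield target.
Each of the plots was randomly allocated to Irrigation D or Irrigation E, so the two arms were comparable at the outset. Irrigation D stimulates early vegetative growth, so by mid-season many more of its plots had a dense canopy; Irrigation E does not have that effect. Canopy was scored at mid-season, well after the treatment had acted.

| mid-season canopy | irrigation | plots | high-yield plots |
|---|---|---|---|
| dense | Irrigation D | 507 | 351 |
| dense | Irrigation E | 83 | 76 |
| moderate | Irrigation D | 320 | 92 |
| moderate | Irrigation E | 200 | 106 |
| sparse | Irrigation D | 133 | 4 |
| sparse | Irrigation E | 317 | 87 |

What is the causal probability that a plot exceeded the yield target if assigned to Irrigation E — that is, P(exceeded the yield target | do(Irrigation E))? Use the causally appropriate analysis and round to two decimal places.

0.45

Mid-season canopy here is a post-treatment variable shaped by the irrigation; conditioning on it would introduce bias rather than remove it. The overall comparison is the causal one.
So P(outcome | do(Irrigation E)) is just the pooled rate for Irrigation E: 269/600 = 0.448.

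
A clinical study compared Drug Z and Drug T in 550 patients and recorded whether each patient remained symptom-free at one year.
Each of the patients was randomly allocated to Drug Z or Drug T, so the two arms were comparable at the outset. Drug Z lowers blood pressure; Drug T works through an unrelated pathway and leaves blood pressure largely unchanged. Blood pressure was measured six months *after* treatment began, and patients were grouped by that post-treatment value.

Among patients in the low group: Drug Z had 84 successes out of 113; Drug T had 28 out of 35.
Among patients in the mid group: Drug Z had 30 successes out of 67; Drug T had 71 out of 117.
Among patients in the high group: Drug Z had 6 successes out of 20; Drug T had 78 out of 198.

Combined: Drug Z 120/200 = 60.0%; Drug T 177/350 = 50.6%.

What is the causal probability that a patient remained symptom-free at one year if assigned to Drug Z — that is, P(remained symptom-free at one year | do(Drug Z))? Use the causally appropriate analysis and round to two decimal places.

Within every blood pressure level Drug T has the higher rate, yet pooled Drug Z does — Simpson's reversal.
The distribution of blood pressure is itself part of what the drug does — it is an intermediate outcome. Holding it fixed would remove that part of the effect; the total effect is the pooled difference.
So P(outcome | do(Drug Z)) is just the pooled rate for Drug Z: 120/200 = 0.600.

0.60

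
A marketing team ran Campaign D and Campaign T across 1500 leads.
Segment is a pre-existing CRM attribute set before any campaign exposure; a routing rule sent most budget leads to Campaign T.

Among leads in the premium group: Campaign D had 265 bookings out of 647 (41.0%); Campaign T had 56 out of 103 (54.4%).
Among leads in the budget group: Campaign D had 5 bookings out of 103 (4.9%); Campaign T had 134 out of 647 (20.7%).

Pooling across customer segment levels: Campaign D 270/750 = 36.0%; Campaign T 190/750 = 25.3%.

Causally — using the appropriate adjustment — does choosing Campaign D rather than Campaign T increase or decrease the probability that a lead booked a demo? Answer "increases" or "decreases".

decreases

Customer segment satisfies the back-door criterion: it is not a descendant of the campaign, and it blocks the spurious path from campaign to outcome. Adjusting for it (i.e., using the within-customer segment rates) gives the causal effect.
Within each level — premium: 41.0% vs 54.4%; budget: 4.9% vs 20.7% — Campaign T is higher every time.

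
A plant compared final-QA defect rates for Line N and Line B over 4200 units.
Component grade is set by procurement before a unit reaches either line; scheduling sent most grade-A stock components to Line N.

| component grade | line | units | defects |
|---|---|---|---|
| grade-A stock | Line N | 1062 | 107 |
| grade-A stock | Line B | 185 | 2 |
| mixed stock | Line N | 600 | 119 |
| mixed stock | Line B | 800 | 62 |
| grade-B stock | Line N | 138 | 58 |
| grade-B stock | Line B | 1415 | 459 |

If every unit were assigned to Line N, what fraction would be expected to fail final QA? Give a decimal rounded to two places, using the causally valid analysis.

The imbalance in component grade arose from how units were allocated, not from anything the line did; and component grade independently affects the outcome. The pooled gap is confounded — condition on component grade.
Standardising Line N to the population component grade mix: 0.297·107/1062 + 0.333·119/600 + 0.370·58/138 = 0.251.

0.25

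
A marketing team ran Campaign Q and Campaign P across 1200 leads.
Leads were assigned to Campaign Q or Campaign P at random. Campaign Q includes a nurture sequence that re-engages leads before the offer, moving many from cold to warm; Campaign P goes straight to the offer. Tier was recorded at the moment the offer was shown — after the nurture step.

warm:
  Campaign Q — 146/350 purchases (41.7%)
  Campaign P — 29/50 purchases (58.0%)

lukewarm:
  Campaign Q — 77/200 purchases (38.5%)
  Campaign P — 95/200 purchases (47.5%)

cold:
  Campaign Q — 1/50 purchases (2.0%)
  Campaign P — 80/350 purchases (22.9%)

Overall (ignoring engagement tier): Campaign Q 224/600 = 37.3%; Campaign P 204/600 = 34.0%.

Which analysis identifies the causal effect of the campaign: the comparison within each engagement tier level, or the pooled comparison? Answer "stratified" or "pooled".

pooled

The engagement tier-specific comparison favours Campaign P throughout, but the pooled figures favour Campaign Q. The question is whether to condition on engagement tier.
Stratifying would compare campaigns among leads the campaigns themselves sorted into engagement tier groups — a form of selection on an intermediate. The unconditioned pooled rates give the total causal effect.
Pooled: Campaign Q 37.3% vs Campaign P 34.0%; Campaign Q is higher overall.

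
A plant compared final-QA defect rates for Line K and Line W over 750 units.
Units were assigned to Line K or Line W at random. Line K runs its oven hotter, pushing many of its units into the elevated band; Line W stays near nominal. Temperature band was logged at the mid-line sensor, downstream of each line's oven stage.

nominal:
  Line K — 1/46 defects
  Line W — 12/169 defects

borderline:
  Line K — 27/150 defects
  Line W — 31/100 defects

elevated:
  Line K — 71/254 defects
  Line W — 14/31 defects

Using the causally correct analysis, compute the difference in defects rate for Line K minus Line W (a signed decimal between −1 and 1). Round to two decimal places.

The distribution of in-process temperature band is itself part of what the line does — it is an intermediate outcome. Holding it fixed would remove that part of the effect; the total effect is the pooled difference.
The causal difference is the pooled difference: 0.220 − 0.190 = +0.030.

+0.03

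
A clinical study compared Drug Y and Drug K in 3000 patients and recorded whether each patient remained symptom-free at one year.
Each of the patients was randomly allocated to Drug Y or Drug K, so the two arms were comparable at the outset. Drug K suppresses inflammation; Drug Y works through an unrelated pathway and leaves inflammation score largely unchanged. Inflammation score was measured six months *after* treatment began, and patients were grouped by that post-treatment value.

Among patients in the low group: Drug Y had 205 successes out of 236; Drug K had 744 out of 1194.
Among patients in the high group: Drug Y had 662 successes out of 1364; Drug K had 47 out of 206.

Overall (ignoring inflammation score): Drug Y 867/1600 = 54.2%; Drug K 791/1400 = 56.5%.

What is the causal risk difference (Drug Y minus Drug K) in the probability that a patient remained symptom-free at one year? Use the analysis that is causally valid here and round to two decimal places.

-0.02

The inflammation score-specific comparison favours Drug Y throughout, but the pooled figures favour Drug K. The question is whether to condition on inflammation score.
Inflammation score is downstream of the drug. One should not condition on a consequence of treatment, so the overall rates are the right comparison.
The causal difference is the pooled difference: 0.542 − 0.565 = -0.023.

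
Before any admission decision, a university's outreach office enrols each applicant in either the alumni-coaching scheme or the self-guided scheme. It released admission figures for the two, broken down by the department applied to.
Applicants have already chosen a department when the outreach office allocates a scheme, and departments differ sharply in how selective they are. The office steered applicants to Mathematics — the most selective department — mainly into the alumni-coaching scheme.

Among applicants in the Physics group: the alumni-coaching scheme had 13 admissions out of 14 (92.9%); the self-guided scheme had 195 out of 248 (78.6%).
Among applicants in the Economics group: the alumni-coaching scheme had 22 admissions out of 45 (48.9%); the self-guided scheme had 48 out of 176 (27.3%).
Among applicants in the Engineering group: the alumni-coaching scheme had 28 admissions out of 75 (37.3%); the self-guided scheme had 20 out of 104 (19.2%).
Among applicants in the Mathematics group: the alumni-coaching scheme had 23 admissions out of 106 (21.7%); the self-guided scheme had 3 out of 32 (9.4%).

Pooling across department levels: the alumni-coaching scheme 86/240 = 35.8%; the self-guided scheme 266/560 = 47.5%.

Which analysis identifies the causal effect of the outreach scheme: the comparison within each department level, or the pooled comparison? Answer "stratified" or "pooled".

stratified

The imbalance in department arose from how applicants were allocated, not from anything the outreach scheme did; and department independently affects the outcome. The pooled gap is confounded — condition on department.
Within each level — Physics: 92.9% vs 78.6%; Economics: 48.9% vs 27.3%; Engineering: 37.3% vs 19.2%; Mathematics: 21.7% vs 9.4% — the alumni-coaching scheme is higher every time.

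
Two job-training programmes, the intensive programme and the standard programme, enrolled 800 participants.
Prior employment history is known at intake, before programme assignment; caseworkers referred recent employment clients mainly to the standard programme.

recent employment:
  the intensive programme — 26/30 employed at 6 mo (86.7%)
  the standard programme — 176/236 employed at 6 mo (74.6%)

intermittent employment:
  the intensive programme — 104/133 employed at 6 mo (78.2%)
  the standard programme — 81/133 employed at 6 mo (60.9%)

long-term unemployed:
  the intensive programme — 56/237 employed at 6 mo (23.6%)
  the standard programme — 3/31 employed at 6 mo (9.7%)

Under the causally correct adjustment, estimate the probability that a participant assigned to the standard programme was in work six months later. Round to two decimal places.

The imbalance in prior employment history arose from how participants were allocated, not from anything the programme did; and prior employment history independently affects the outcome. The pooled gap is confounded — condition on prior employment history.
Standardising the standard programme to the population prior employment history mix: 0.333·176/236 + 0.333·81/133 + 0.335·3/31 = 0.483.

0.48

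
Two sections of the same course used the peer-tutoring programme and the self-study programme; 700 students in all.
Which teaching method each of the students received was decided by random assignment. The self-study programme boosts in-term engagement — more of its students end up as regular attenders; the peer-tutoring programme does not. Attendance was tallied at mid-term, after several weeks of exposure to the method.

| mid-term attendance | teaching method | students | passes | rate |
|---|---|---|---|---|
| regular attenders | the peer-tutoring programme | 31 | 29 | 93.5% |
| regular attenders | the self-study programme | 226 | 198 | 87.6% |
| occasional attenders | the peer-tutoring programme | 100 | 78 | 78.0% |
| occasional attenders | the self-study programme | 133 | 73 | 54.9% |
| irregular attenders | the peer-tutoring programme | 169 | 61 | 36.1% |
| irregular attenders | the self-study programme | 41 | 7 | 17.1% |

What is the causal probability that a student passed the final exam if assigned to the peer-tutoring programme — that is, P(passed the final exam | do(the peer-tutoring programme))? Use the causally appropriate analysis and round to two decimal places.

the peer-tutoring programme is higher inside every mid-term attendance stratum but the self-study programme is higher in aggregate. Whether to stratify depends on how mid-term attendance relates to the teaching method.
Mid-term attendance here is a post-treatment variable shaped by the teaching method; conditioning on it would introduce bias rather than remove it. The overall comparison is the causal one.
So P(outcome | do(the peer-tutoring programme)) is just the pooled rate for the peer-tutoring programme: 168/300 = 0.560.

0.56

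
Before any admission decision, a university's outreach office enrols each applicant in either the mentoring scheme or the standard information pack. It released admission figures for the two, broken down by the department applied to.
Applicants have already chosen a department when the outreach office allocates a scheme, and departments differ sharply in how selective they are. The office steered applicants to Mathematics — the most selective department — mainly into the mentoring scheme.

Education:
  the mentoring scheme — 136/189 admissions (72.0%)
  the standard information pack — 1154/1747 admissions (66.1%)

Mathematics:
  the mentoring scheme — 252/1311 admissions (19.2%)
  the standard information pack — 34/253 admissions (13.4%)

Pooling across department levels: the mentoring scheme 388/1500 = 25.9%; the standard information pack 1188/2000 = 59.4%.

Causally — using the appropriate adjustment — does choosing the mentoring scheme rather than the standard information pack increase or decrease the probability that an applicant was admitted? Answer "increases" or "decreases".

Since department is a pre-existing factor (not a product of the outreach scheme) and it affects the outcome on its own, it is a confounder. The stratified rates, not the pooled rate, identify the causal effect.
Within each level — Education: 72.0% vs 66.1%; Mathematics: 19.2% vs 13.4% — the mentoring scheme is higher every time.

increases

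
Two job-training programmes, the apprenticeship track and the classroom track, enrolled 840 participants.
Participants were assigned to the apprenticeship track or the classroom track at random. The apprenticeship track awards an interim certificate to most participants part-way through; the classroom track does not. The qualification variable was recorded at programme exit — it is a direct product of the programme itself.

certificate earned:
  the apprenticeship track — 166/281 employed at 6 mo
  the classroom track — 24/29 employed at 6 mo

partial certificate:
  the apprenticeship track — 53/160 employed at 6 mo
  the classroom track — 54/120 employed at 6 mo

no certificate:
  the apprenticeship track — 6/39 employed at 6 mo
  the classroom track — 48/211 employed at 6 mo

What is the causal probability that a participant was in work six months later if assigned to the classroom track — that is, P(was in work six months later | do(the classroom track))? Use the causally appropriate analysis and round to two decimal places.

0.35

The distribution of qualification attained during the programme is itself part of what the programme does — it is an intermediate outcome. Holding it fixed would remove that part of the effect; the total effect is the pooled difference.
So P(outcome | do(the classroom track)) is just the pooled rate for the classroom track: 126/360 = 0.350.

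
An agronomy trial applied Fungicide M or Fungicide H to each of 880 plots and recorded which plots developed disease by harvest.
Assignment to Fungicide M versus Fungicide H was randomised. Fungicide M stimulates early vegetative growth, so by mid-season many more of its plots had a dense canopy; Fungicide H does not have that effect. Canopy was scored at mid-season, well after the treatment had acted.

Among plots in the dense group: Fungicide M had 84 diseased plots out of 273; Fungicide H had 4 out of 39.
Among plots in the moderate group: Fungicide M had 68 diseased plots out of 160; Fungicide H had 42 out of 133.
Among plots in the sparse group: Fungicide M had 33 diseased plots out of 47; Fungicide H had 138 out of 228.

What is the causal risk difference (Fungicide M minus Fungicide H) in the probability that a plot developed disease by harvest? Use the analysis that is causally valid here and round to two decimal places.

Mid-season canopy lies on the pathway fungicide → mid-season canopy → outcome, so adjusting for it blocks the indirect effect. For the total causal effect of fungicide, use the unadjusted pooled rates.
The causal difference is the pooled difference: 0.385 − 0.460 = -0.075.

-0.07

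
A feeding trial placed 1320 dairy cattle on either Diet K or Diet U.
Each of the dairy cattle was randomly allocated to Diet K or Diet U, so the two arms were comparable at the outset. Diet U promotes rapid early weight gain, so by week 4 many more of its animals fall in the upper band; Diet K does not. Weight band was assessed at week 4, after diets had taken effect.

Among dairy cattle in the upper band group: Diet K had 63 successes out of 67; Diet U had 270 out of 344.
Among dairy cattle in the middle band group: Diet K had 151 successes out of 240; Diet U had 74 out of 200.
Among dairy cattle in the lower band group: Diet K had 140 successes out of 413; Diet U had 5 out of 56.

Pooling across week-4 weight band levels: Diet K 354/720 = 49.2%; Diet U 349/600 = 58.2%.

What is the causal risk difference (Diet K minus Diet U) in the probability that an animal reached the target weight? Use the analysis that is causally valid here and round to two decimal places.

-0.09

The stratified and pooled comparisons disagree (Diet K wins within each week-4 weight band; Diet U wins overall), so the answer turns on the causal role of week-4 weight band.
Week-4 weight band lies on the pathway diet → week-4 weight band → outcome, so adjusting for it blocks the indirect effect. For the total causal effect of diet, use the unadjusted pooled rates.
The causal difference is the pooled difference: 0.492 − 0.582 = -0.090.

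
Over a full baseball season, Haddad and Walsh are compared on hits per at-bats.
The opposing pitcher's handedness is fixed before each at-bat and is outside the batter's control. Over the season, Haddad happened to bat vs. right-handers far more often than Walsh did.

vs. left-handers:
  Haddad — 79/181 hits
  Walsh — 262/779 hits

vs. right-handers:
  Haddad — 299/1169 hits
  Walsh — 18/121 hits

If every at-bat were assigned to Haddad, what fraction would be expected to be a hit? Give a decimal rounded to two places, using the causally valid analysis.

Since pitcher handedness is a pre-existing factor (not a product of the player) and it affects the outcome on its own, it is a confounder. The stratified rates, not the pooled rate, identify the causal effect.
Standardising Haddad to the population pitcher handedness mix: 0.427·79/181 + 0.573·299/1169 = 0.333.

0.33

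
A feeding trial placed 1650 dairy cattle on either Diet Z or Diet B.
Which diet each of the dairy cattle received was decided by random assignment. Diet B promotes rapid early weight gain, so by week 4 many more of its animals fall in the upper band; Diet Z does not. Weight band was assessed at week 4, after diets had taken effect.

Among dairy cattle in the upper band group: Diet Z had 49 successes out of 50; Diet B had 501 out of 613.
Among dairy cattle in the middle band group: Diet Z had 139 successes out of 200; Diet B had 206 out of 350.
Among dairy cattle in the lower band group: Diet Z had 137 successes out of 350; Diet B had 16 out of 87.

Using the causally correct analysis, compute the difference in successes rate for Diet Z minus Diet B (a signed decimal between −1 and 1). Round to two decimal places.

Within every week-4 weight band level Diet Z has the higher rate, yet pooled Diet B does — Simpson's reversal.
Week-4 weight band lies on the pathway diet → week-4 weight band → outcome, so adjusting for it blocks the indirect effect. For the total causal effect of diet, use the unadjusted pooled rates.
The causal difference is the pooled difference: 0.542 − 0.689 = -0.147.

-0.15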